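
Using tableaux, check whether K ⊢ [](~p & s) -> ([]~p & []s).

Tableau for the negation ~([](~p & s) -> ([]~p & []s)):
1. ~([](~p & s) -> ([]~p & []s)), w0
2. [](~p & s), w0
3. ~([]~p & []s), w0
4. ~[]s, w0
5. ~s, w1
6. ~p & s, w1
7. ~p, w1
8. s, w1
Accessibility: w0Rw1
Branch closes: s and ~s both at w1.
All branches of the negation close; one closing branch shown above.

Valid in K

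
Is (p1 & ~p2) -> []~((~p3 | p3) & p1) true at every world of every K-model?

Tableau for the negation ~((p1 & ~p2) -> []~((~p3 | p3) & p1)):
1. ~((p1 & ~p2) -> []~((~p3 | p3) & p1)), 0
2. p1 & ~p2, 0
3. ~[]~((~p3 | p3) & p1), 0
4. p1, 0
5. ~p2, 0
6. (~p3 | p3) & p1, 1
7. ~p3 | p3, 1
8. p1, 1
9. p3, 1
Accessibility: 0R1
The negation has an open branch (countermodel exists).

Not valid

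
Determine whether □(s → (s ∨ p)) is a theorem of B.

Yes, valid

Tableau for the negation ¬□(s → (s ∨ p)):
1. ¬□(s → (s ∨ p)), 0
2. ¬(s → (s ∨ p)), 1   [¬□-rule on 1: fresh world 1, 0R1]
3. s, 1   [¬→-rule on 2]
4. ¬(s ∨ p), 1   [¬→-rule on 2]
5. ¬s, 1   [¬∨-rule on 4]
6. ¬p, 1   [¬∨-rule on 4]
Accessibility: 0R0, 0R1, 1R0, 1R1
Branch closes: s and ¬s both at 1.
Every branch of the negation's tableau closes; the branch above is one of them.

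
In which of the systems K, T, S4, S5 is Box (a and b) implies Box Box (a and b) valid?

S4, S5

T-tableau for the negation not (Box (a and b) implies Box Box (a and b)):
1. not (Box (a and b) implies Box Box (a and b)), u
2. Box (a and b), u
3. not Box Box (a and b), u
4. a and b, u
5. a, u
6. b, u
7. not Box (a and b), v
8. a and b, v
9. a, v
10. b, v
11. not (a and b), w
12. not b, w
Accessibility: uRu, uRv, vRv, vRw, wRw
Complete open branch: countermodel on a T-frame, so not valid in T, nor in K (the same frame is also a K-frame).
S4-tableau for the negation not (Box (a and b) implies Box Box (a and b)):
1. not (Box (a and b) implies Box Box (a and b)), u
2. Box (a and b), u
3. not Box Box (a and b), u
4. a and b, u
5. a, u
6. b, u
7. not Box (a and b), v
8. a and b, v
9. a, v
10. b, v
11. not (a and b), w
12. a and b, w
13. a, w
14. b, w
15. not b, w
Accessibility: uRu, uRv, uRw, vRv, vRw, wRw
Branch closes: b and not b both at w.
Every branch closes (one shown): valid in S4, hence also in S5 (every theorem of S4 is a theorem of S5).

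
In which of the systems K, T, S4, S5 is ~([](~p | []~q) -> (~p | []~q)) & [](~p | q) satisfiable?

K-tableau for the formula:
1. ~([](~p | []~q) -> (~p | []~q)) & [](~p | q), 0
2. ~([](~p | []~q) -> (~p | []~q)), 0   [&-rule on 1]
3. [](~p | q), 0   [&-rule on 1]
4. [](~p | []~q), 0   [~->-rule on 2]
5. ~(~p | []~q), 0   [~->-rule on 2]
6. p, 0   [~|-rule on 5]
7. ~[]~q, 0   [~|-rule on 5]
8. q, 1   [~[]-rule on 7: fresh world 1, 0R1]
9. ~p | q, 1   [[]-rule on 3 via 0R1]
10. ~p | []~q, 1   [[]-rule on 4 via 0R1]
11. []~q, 1   [|-rule on 10 (branches; this branch)]
Accessibility: 0R1
Complete open branch: satisfiable in K.
T-tableau for the formula:
1. ~([](~p | []~q) -> (~p | []~q)) & [](~p | q), 0
2. ~([](~p | []~q) -> (~p | []~q)), 0   [&-rule on 1]
3. [](~p | q), 0   [&-rule on 1]
4. [](~p | []~q), 0   [~->-rule on 2]
5. ~(~p | []~q), 0   [~->-rule on 2]
6. p, 0   [~|-rule on 5]
7. ~[]~q, 0   [~|-rule on 5]
8. ~p | q, 0   [[]-rule on 3 via 0R0]
9. ~p | []~q, 0   [[]-rule on 4 via 0R0]
10. q, 0   [|-rule on 8 (branches; this branch)]
11. []~q, 0   [|-rule on 9 (branches; this branch)]
12. ~q, 0   [[]-rule on 11 via 0R0]
Accessibility: 0R0
Branch closes: q and ~q both at 0.
Every branch closes (one shown): unsatisfiable in T, hence also in S4, S5 (every S4/S5-frame is a T-frame).

K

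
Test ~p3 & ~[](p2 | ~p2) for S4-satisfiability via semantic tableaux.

1. ~p3 & ~[](p2 | ~p2), w0
2. ~p3, w0   [&-rule on 1]
3. ~[](p2 | ~p2), w0   [&-rule on 1]
4. ~(p2 | ~p2), w1   [~[]-rule on 3: fresh world w1, w0Rw1]
5. ~p2, w1   [~|-rule on 4]
6. p2, w1   [~|-rule on 4]
Accessibility: w0Rw0, w0Rw1, w1Rw1
Branch closes: p2 and ~p2 both at w1.
(One branch shown.) All branches close.

Unsatisfiable (every branch closes)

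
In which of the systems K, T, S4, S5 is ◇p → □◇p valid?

S5

S4-tableau for the negation ¬(◇p → □◇p):
1. ¬(◇p → □◇p), u
2. ◇p, u
3. ¬□◇p, u
4. p, v
5. ¬◇p, w
6. ¬p, w
Accessibility: uRu, uRv, uRw, vRv, wRw
Complete open branch: countermodel on an S4-frame, so not valid in S4, nor in K, T (the same frame is also a K-frame and a T-frame).
S5-tableau for the negation ¬(◇p → □◇p):
1. ¬(◇p → □◇p), u
2. ◇p, u
3. ¬□◇p, u
4. p, v
5. ¬◇p, w
6. ¬p, u
7. ¬p, v
Accessibility: uRu, uRv, uRw, vRu, vRv, vRw, wRu, wRv, wRw
Branch closes: p and ¬p both at v.
Every branch closes (one shown): valid in S5.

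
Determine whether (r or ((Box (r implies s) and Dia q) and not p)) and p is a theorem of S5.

Tableau for the negation not ((r or ((Box (r implies s) and Dia q) and not p)) and p):
1. not ((r or ((Box (r implies s) and Dia q) and not p)) and p), u
2. not p, u
Accessibility: uRu
The negation has an open branch (countermodel exists).

Not valid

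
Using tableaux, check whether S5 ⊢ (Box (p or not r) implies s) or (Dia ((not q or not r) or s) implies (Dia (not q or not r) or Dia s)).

Valid

Tableau for the negation not ((Box (p or not r) implies s) or (Dia ((not q or not r) or s) implies (Dia (not q or not r) or Dia s))):
1. not ((Box (p or not r) implies s) or (Dia ((not q or not r) or s) implies (Dia (not q or not r) or Dia s))), w0
2. not (Box (p or not r) implies s), w0
3. not (Dia ((not q or not r) or s) implies (Dia (not q or not r) or Dia s)), w0
4. Box (p or not r), w0
5. not s, w0
6. Dia ((not q or not r) or s), w0
7. not (Dia (not q or not r) or Dia s), w0
8. not Dia (not q or not r), w0
9. not Dia s, w0
10. p or not r, w0
11. not (not q or not r), w0
12. q, w0
13. r, w0
14. p, w0
15. (not q or not r) or s, w1
16. p or not r, w1
17. not (not q or not r), w1
18. q, w1
19. r, w1
20. not s, w1
21. not q or not r, w1
22. p, w1
23. not r, w1
Accessibility: w0Rw0, w0Rw1, w1Rw0, w1Rw1
Branch closes: r and not r both at w1.
Every branch of the negation's tableau closes; the branch above is one of them.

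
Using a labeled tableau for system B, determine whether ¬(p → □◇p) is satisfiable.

1. ¬(p → □◇p), u
2. p, u   [¬→-rule on 1]
3. ¬□◇p, u   [¬→-rule on 1]
4. ¬◇p, v   [¬□-rule on 3: fresh world v, uRv]
5. ¬p, u   [¬◇-rule on 4 via vRu]
Accessibility: uRu, uRv, vRu, vRv
Branch closes: p and ¬p both at u.
Every branch closes; the branch above is one of them.

Unsatisfiable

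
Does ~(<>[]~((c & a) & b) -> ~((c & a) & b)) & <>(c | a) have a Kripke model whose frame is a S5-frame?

No, unsatisfiable

1. ~(<>[]~((c & a) & b) -> ~((c & a) & b)) & <>(c | a), u
2. ~(<>[]~((c & a) & b) -> ~((c & a) & b)), u
3. <>(c | a), u
4. <>[]~((c & a) & b), u
5. (c & a) & b, u
6. c & a, u
7. b, u
8. c, u
9. a, u
10. c | a, v
11. a, v
12. []~((c & a) & b), w
13. ~((c & a) & b), u
14. ~((c & a) & b), v
15. ~((c & a) & b), w
16. ~(c & a), u
17. ~b, v
18. ~b, w
19. ~a, u
Accessibility: uRu, uRv, uRw, vRu, vRv, vRw, wRu, wRv, wRw
Branch closes: a and ~a both at u.
(One branch shown.) All branches close.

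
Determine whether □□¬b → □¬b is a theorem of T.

Tableau for the negation ¬(□□¬b → □¬b):
1. ¬(□□¬b → □¬b), 0
2. □□¬b, 0   [¬→-rule on 1]
3. ¬□¬b, 0   [¬→-rule on 1]
4. □¬b, 0   [□-rule on 2 via 0R0]
5. ¬b, 0   [□-rule on 4 via 0R0]
6. b, 1   [¬□-rule on 3: fresh world 1, 0R1]
7. □¬b, 1   [□-rule on 2 via 0R1]
8. ¬b, 1   [□-rule on 4 via 0R1]
Accessibility: 0R0, 0R1, 1R1
Branch closes: b and ¬b both at 1.
Every branch of the negation's tableau closes; the branch above is one of them.

Yes, valid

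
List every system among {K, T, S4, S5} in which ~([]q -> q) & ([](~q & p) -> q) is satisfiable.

K

T-tableau for the formula:
1. ~([]q -> q) & ([](~q & p) -> q), w0
2. ~([]q -> q), w0
3. [](~q & p) -> q, w0
4. []q, w0
5. ~q, w0
6. q, w0
Accessibility: w0Rw0
Branch closes: q and ~q both at w0.
Every branch closes (one shown): unsatisfiable in T, hence also in S4, S5 (every S4/S5-frame is a T-frame).
K-tableau for the formula:
1. ~([]q -> q) & ([](~q & p) -> q), w0
2. ~([]q -> q), w0
3. [](~q & p) -> q, w0
4. []q, w0
5. ~q, w0
6. ~[](~q & p), w0
7. ~(~q & p), w1
8. q, w1
9. ~p, w1
Accessibility: w0Rw1
Complete open branch: satisfiable in K.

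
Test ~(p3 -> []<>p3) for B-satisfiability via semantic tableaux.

1. ~(p3 -> []<>p3), 0
2. p3, 0
3. ~[]<>p3, 0
4. ~<>p3, 1
5. ~p3, 0
Accessibility: 0R0, 0R1, 1R0, 1R1
Branch closes: p3 and ~p3 both at 0.
All branches of the tableau close; one closing branch shown above.

Unsatisfiable (every branch closes)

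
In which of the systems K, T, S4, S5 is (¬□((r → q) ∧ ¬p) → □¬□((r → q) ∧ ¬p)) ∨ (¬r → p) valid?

S5

S5-tableau for the negation ¬((¬□((r → q) ∧ ¬p) → □¬□((r → q) ∧ ¬p)) ∨ (¬r → p)):
1. ¬((¬□((r → q) ∧ ¬p) → □¬□((r → q) ∧ ¬p)) ∨ (¬r → p)), u
2. ¬(¬□((r → q) ∧ ¬p) → □¬□((r → q) ∧ ¬p)), u
3. ¬(¬r → p), u
4. ¬□((r → q) ∧ ¬p), u
5. ¬□¬□((r → q) ∧ ¬p), u
6. ¬r, u
7. ¬p, u
8. ¬((r → q) ∧ ¬p), v
9. ¬(r → q), v
10. r, v
11. ¬q, v
12. □((r → q) ∧ ¬p), w
13. (r → q) ∧ ¬p, u
14. r → q, u
15. (r → q) ∧ ¬p, v
16. r → q, v
17. ¬p, v
18. (r → q) ∧ ¬p, w
19. r → q, w
20. ¬p, w
21. q, u
22. q, v
Accessibility: uRu, uRv, uRw, vRu, vRv, vRw, wRu, wRv, wRw
Branch closes: q and ¬q both at v.
Every branch closes (one shown): valid in S5.
S4-tableau for the negation ¬((¬□((r → q) ∧ ¬p) → □¬□((r → q) ∧ ¬p)) ∨ (¬r → p)):
1. ¬((¬□((r → q) ∧ ¬p) → □¬□((r → q) ∧ ¬p)) ∨ (¬r → p)), u
2. ¬(¬□((r → q) ∧ ¬p) → □¬□((r → q) ∧ ¬p)), u
3. ¬(¬r → p), u
4. ¬□((r → q) ∧ ¬p), u
5. ¬□¬□((r → q) ∧ ¬p), u
6. ¬r, u
7. ¬p, u
8. ¬((r → q) ∧ ¬p), v
9. p, v
10. □((r → q) ∧ ¬p), w
11. (r → q) ∧ ¬p, w
12. r → q, w
13. ¬p, w
14. q, w
Accessibility: uRu, uRv, uRw, vRv, wRw
Complete open branch: countermodel on an S4-frame, so not valid in S4, nor in K, T (the same frame is also a K-frame and a T-frame).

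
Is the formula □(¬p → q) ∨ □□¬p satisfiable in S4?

Satisfiable

1. □(¬p → q) ∨ □□¬p, u
2. □□¬p, u
3. □¬p, u
4. ¬p, u
Accessibility: uRu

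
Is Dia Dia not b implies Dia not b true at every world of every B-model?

Invalid (countermodel exists)

Tableau for the negation not (Dia Dia not b implies Dia not b):
1. not (Dia Dia not b implies Dia not b), w0
2. Dia Dia not b, w0
3. not Dia not b, w0
4. b, w0
5. Dia not b, w1
6. b, w1
7. not b, w2
Accessibility: w0Rw0, w0Rw1, w1Rw0, w1Rw1, w1Rw2, w2Rw1, w2Rw2
The negation has an open branch (countermodel exists).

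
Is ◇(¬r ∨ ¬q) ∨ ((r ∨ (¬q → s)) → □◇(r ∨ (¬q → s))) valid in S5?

Tableau for the negation ¬(◇(¬r ∨ ¬q) ∨ ((r ∨ (¬q → s)) → □◇(r ∨ (¬q → s)))):
1. ¬(◇(¬r ∨ ¬q) ∨ ((r ∨ (¬q → s)) → □◇(r ∨ (¬q → s)))), 0
2. ¬◇(¬r ∨ ¬q), 0   [¬∨-rule on 1]
3. ¬((r ∨ (¬q → s)) → □◇(r ∨ (¬q → s))), 0   [¬∨-rule on 1]
4. r ∨ (¬q → s), 0   [¬→-rule on 3]
5. ¬□◇(r ∨ (¬q → s)), 0   [¬→-rule on 3]
6. ¬(¬r ∨ ¬q), 0   [¬◇-rule on 2 via 0R0]
7. r, 0   [¬∨-rule on 6]
8. q, 0   [¬∨-rule on 6]
9. ¬q → s, 0   [∨-rule on 4 (branches; this branch)]
10. s, 0   [→-rule on 9 (branches; this branch)]
11. ¬◇(r ∨ (¬q → s)), 1   [¬□-rule on 5: fresh world 1, 0R1]
12. ¬(¬r ∨ ¬q), 1   [¬◇-rule on 2 via 0R1]
13. r, 1   [¬∨-rule on 12]
14. q, 1   [¬∨-rule on 12]
15. ¬(r ∨ (¬q → s)), 0   [¬◇-rule on 11 via 1R0]
16. ¬r, 0   [¬∨-rule on 15]
17. ¬(¬q → s), 0   [¬∨-rule on 15]
Accessibility: 0R0, 0R1, 1R0, 1R1
Branch closes: r and ¬r both at 0.
All branches of the negation close; one closing branch shown above.

Yes, valid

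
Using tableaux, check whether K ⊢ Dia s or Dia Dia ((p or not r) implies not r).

No, not valid

Tableau for the negation not (Dia s or Dia Dia ((p or not r) implies not r)):
1. not (Dia s or Dia Dia ((p or not r) implies not r)), 0
2. not Dia s, 0   [neg-or-rule on 1]
3. not Dia Dia ((p or not r) implies not r), 0   [neg-or-rule on 1]
The negation has an open branch (countermodel exists).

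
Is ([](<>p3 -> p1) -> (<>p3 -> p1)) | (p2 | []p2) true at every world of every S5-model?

Tableau for the negation ~(([](<>p3 -> p1) -> (<>p3 -> p1)) | (p2 | []p2)):
1. ~(([](<>p3 -> p1) -> (<>p3 -> p1)) | (p2 | []p2)), 0
2. ~([](<>p3 -> p1) -> (<>p3 -> p1)), 0   [~|-rule on 1]
3. ~(p2 | []p2), 0   [~|-rule on 1]
4. [](<>p3 -> p1), 0   [~->-rule on 2]
5. ~(<>p3 -> p1), 0   [~->-rule on 2]
6. ~p2, 0   [~|-rule on 3]
7. ~[]p2, 0   [~|-rule on 3]
8. <>p3, 0   [~->-rule on 5]
9. ~p1, 0   [~->-rule on 5]
10. <>p3 -> p1, 0   [[]-rule on 4 via 0R0]
11. ~<>p3, 0   [->-rule on 10 (branches; this branch)]
12. ~p3, 0   [~<>-rule on 11 via 0R0]
13. ~p2, 1   [~[]-rule on 7: fresh world 1, 0R1]
14. <>p3 -> p1, 1   [[]-rule on 4 via 0R1]
15. ~p3, 1   [~<>-rule on 11 via 0R1]
16. p1, 1   [->-rule on 14 (branches; this branch)]
17. p3, 2   [<>-rule on 8: fresh world 2, 0R2]
18. <>p3 -> p1, 2   [[]-rule on 4 via 0R2]
19. ~p3, 2   [~<>-rule on 11 via 0R2]
Accessibility: 0R0, 0R1, 0R2, 1R0, 1R1, 1R2, 2R0, 2R1, 2R2
Branch closes: p3 and ~p3 both at 2.
All branches of the negation close; one closing branch shown above.

Valid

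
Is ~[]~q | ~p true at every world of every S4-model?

Tableau for the negation ~(~[]~q | ~p):
1. ~(~[]~q | ~p), 0
2. []~q, 0
3. p, 0
4. ~q, 0
Accessibility: 0R0
The negation has an open branch (countermodel exists).

Invalid (countermodel exists)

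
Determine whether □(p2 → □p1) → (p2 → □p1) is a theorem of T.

Tableau for the negation ¬(□(p2 → □p1) → (p2 → □p1)):
1. ¬(□(p2 → □p1) → (p2 → □p1)), w0
2. □(p2 → □p1), w0
3. ¬(p2 → □p1), w0
4. p2, w0
5. ¬□p1, w0
6. p2 → □p1, w0
7. □p1, w0
8. p1, w0
9. ¬p1, w1
10. p2 → □p1, w1
11. p1, w1
Accessibility: w0Rw0, w0Rw1, w1Rw1
Branch closes: p1 and ¬p1 both at w1.
All branches of the negation close; one closing branch shown above.

Valid in T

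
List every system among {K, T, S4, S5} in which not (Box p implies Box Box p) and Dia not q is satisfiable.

T-tableau for the formula:
1. not (Box p implies Box Box p) and Dia not q, 0
2. not (Box p implies Box Box p), 0
3. Dia not q, 0
4. Box p, 0
5. not Box Box p, 0
6. p, 0
7. not q, 1
8. p, 1
9. not Box p, 2
10. p, 2
11. not p, 3
Accessibility: 0R0, 0R1, 0R2, 1R1, 2R2, 2R3, 3R3
Complete open branch: satisfiable in T, hence also in K (this T-model is also a K-model).
S4-tableau for the formula:
1. not (Box p implies Box Box p) and Dia not q, 0
2. not (Box p implies Box Box p), 0
3. Dia not q, 0
4. Box p, 0
5. not Box Box p, 0
6. p, 0
7. not q, 1
8. p, 1
9. not Box p, 2
10. p, 2
11. not p, 3
12. p, 3
Accessibility: 0R0, 0R1, 0R2, 0R3, 1R1, 2R2, 2R3, 3R3
Branch closes: p and not p both at 3.
Every branch closes (one shown): unsatisfiable in S4, hence also in S5 (every S5-frame is an S4-frame).

K, T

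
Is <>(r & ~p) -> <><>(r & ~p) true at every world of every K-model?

Tableau for the negation ~(<>(r & ~p) -> <><>(r & ~p)):
1. ~(<>(r & ~p) -> <><>(r & ~p)), w0
2. <>(r & ~p), w0
3. ~<><>(r & ~p), w0
4. r & ~p, w1
5. r, w1
6. ~p, w1
7. ~<>(r & ~p), w1
Accessibility: w0Rw1
The negation has an open branch (countermodel exists).

No, not valid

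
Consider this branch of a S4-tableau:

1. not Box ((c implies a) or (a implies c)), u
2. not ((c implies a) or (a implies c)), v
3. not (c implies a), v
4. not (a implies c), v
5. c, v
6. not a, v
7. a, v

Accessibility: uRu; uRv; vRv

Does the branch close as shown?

Closed

Both a and not a appear at v.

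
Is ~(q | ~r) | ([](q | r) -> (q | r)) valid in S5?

Valid in S5

Tableau for the negation ~(~(q | ~r) | ([](q | r) -> (q | r))):
1. ~(~(q | ~r) | ([](q | r) -> (q | r))), 0
2. q | ~r, 0   [~|-rule on 1]
3. ~([](q | r) -> (q | r)), 0   [~|-rule on 1]
4. [](q | r), 0   [~->-rule on 3]
5. ~(q | r), 0   [~->-rule on 3]
6. ~q, 0   [~|-rule on 5]
7. ~r, 0   [~|-rule on 5]
8. q | r, 0   [[]-rule on 4 via 0R0]
9. r, 0   [|-rule on 8 (branches; this branch)]
Accessibility: 0R0
Branch closes: r and ~r both at 0.
All branches of the negation close; one closing branch shown above.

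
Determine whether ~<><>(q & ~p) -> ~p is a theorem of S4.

Tableau for the negation ~(~<><>(q & ~p) -> ~p):
1. ~(~<><>(q & ~p) -> ~p), w0
2. ~<><>(q & ~p), w0   [~->-rule on 1]
3. p, w0   [~->-rule on 1]
4. ~<>(q & ~p), w0   [~<>-rule on 2 via w0Rw0]
5. ~(q & ~p), w0   [~<>-rule on 4 via w0Rw0]
Accessibility: w0Rw0
The negation has an open branch (countermodel exists).

Not valid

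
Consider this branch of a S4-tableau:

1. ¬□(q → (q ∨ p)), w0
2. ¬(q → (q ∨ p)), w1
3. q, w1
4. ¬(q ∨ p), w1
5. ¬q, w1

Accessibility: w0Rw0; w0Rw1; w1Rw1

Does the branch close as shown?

Yes, closed

Both q and ¬q appear at w1.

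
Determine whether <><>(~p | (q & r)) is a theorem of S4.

No, not valid

Tableau for the negation ~<><>(~p | (q & r)):
1. ~<><>(~p | (q & r)), 0
2. ~<>(~p | (q & r)), 0
3. ~(~p | (q & r)), 0
4. p, 0
5. ~(q & r), 0
6. ~r, 0
Accessibility: 0R0
The negation has an open branch (countermodel exists).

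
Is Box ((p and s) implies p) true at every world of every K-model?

Valid

Tableau for the negation not Box ((p and s) implies p):
1. not Box ((p and s) implies p), u
2. not ((p and s) implies p), v   [neg-Box-rule on 1: fresh world v, uRv]
3. p and s, v   [neg-implies-rule on 2]
4. not p, v   [neg-implies-rule on 2]
5. p, v   [and-rule on 3]
6. s, v   [and-rule on 3]
Accessibility: uRv
Branch closes: p and not p both at v.
Every branch of the negation's tableau closes; the branch above is one of them.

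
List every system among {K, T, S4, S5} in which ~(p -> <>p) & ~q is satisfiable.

K

T-tableau for the formula:
1. ~(p -> <>p) & ~q, w0
2. ~(p -> <>p), w0   [&-rule on 1]
3. ~q, w0   [&-rule on 1]
4. p, w0   [~->-rule on 2]
5. ~<>p, w0   [~->-rule on 2]
6. ~p, w0   [~<>-rule on 5 via w0Rw0]
Accessibility: w0Rw0
Branch closes: p and ~p both at w0.
Every branch closes (one shown): unsatisfiable in T, hence also in S4, S5 (every S4/S5-frame is a T-frame).
K-tableau for the formula:
1. ~(p -> <>p) & ~q, w0
2. ~(p -> <>p), w0   [&-rule on 1]
3. ~q, w0   [&-rule on 1]
4. p, w0   [~->-rule on 2]
5. ~<>p, w0   [~->-rule on 2]
Complete open branch: satisfiable in K.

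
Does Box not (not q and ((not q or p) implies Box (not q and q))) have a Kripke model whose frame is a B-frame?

Satisfiable (open branch found)

1. Box not (not q and ((not q or p) implies Box (not q and q))), u
2. not (not q and ((not q or p) implies Box (not q and q))), u
3. not ((not q or p) implies Box (not q and q)), u
4. not q or p, u
5. not Box (not q and q), u
6. p, u
7. not (not q and q), v
8. not (not q and ((not q or p) implies Box (not q and q))), v
9. not q, v
10. not ((not q or p) implies Box (not q and q)), v
11. not q or p, v
12. not Box (not q and q), v
13. p, v
14. not (not q and q), w
15. not q, w
Accessibility: uRu, uRv, vRu, vRv, vRw, wRv, wRw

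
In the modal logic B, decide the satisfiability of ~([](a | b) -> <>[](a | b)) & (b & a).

1. ~([](a | b) -> <>[](a | b)) & (b & a), w0
2. ~([](a | b) -> <>[](a | b)), w0
3. b & a, w0
4. [](a | b), w0
5. ~<>[](a | b), w0
6. b, w0
7. a, w0
8. a | b, w0
9. ~[](a | b), w0
10. ~(a | b), w1
11. ~a, w1
12. ~b, w1
13. a | b, w1
14. ~[](a | b), w1
15. b, w1
Accessibility: w0Rw0, w0Rw1, w1Rw0, w1Rw1
Branch closes: b and ~b both at w1.
(One branch shown.) All branches close.

Unsatisfiable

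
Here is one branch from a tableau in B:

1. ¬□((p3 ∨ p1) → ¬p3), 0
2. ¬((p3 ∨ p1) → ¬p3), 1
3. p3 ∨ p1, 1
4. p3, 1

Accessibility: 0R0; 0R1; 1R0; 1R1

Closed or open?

There is no literal clash: for every atom and world, at most one sign appears.

No, open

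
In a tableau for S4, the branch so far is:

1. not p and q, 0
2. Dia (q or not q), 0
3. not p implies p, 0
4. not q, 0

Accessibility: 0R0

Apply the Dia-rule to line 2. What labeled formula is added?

a fresh world 1 with 0R1, and q or not q at 1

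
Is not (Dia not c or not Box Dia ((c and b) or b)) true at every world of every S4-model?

Invalid (countermodel exists)

Tableau for the negation Dia not c or not Box Dia ((c and b) or b):
1. Dia not c or not Box Dia ((c and b) or b), w0
2. not Box Dia ((c and b) or b), w0
3. not Dia ((c and b) or b), w1
4. not ((c and b) or b), w1
5. not (c and b), w1
6. not b, w1
Accessibility: w0Rw0, w0Rw1, w1Rw1
The negation has an open branch (countermodel exists).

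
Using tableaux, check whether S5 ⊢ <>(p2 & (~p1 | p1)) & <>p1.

Tableau for the negation ~(<>(p2 & (~p1 | p1)) & <>p1):
1. ~(<>(p2 & (~p1 | p1)) & <>p1), w0
2. ~<>p1, w0   [~&-rule on 1 (branches; this branch)]
3. ~p1, w0   [~<>-rule on 2 via w0Rw0]
Accessibility: w0Rw0
The negation has an open branch (countermodel exists).

No, not valid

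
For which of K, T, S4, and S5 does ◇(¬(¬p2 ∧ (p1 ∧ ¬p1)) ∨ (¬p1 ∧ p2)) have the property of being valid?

T, S4, S5

T-tableau for the negation ¬◇(¬(¬p2 ∧ (p1 ∧ ¬p1)) ∨ (¬p1 ∧ p2)):
1. ¬◇(¬(¬p2 ∧ (p1 ∧ ¬p1)) ∨ (¬p1 ∧ p2)), w0
2. ¬(¬(¬p2 ∧ (p1 ∧ ¬p1)) ∨ (¬p1 ∧ p2)), w0   [¬◇-rule on 1 via w0Rw0]
3. ¬p2 ∧ (p1 ∧ ¬p1), w0   [¬∨-rule on 2]
4. ¬(¬p1 ∧ p2), w0   [¬∨-rule on 2]
5. ¬p2, w0   [∧-rule on 3]
6. p1 ∧ ¬p1, w0   [∧-rule on 3]
7. p1, w0   [∧-rule on 6]
8. ¬p1, w0   [∧-rule on 6]
Accessibility: w0Rw0
Branch closes: p1 and ¬p1 both at w0.
Every branch closes (one shown): valid in T, hence also in S4, S5 (every theorem of T is a theorem of S4 and S5).
K-tableau for the negation ¬◇(¬(¬p2 ∧ (p1 ∧ ¬p1)) ∨ (¬p1 ∧ p2)):
1. ¬◇(¬(¬p2 ∧ (p1 ∧ ¬p1)) ∨ (¬p1 ∧ p2)), w0
Complete open branch: countermodel on a K-frame, so not valid in K.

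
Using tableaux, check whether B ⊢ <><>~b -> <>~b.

No, not valid

Tableau for the negation ~(<><>~b -> <>~b):
1. ~(<><>~b -> <>~b), 0
2. <><>~b, 0
3. ~<>~b, 0
4. b, 0
5. <>~b, 1
6. b, 1
7. ~b, 2
Accessibility: 0R0, 0R1, 1R0, 1R1, 1R2, 2R1, 2R2
The negation has an open branch (countermodel exists).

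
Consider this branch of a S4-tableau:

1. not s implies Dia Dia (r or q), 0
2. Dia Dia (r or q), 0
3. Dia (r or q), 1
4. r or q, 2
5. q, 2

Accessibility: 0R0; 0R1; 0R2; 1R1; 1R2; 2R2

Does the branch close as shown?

No world carries both an atom and its negation.

Not closed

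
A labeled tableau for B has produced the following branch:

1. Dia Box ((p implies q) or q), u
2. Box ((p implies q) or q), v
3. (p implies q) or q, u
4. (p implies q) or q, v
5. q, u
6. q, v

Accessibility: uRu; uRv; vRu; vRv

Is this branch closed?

No, open

There is no literal clash: for every atom and world, at most one sign appears.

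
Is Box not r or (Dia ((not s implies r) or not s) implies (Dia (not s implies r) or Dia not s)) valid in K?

Tableau for the negation not (Box not r or (Dia ((not s implies r) or not s) implies (Dia (not s implies r) or Dia not s))):
1. not (Box not r or (Dia ((not s implies r) or not s) implies (Dia (not s implies r) or Dia not s))), 0
2. not Box not r, 0   [neg-or-rule on 1]
3. not (Dia ((not s implies r) or not s) implies (Dia (not s implies r) or Dia not s)), 0   [neg-or-rule on 1]
4. Dia ((not s implies r) or not s), 0   [neg-implies-rule on 3]
5. not (Dia (not s implies r) or Dia not s), 0   [neg-implies-rule on 3]
6. not Dia (not s implies r), 0   [neg-or-rule on 5]
7. not Dia not s, 0   [neg-or-rule on 5]
8. r, 1   [neg-Box-rule on 2: fresh world 1, 0R1]
9. not (not s implies r), 1   [neg-Dia-rule on 6 via 0R1]
10. not s, 1   [neg-implies-rule on 9]
11. not r, 1   [neg-implies-rule on 9]
Accessibility: 0R1
Branch closes: r and not r both at 1.
All branches of the negation close; one closing branch shown above.

Valid in K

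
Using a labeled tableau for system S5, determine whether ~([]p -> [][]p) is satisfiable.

No, unsatisfiable

1. ~([]p -> [][]p), w0
2. []p, w0
3. ~[][]p, w0
4. p, w0
5. ~[]p, w1
6. p, w1
7. ~p, w2
8. p, w2
Accessibility: w0Rw0, w0Rw1, w0Rw2, w1Rw0, w1Rw1, w1Rw2, w2Rw0, w2Rw1, w2Rw2
Branch closes: p and ~p both at w2.
(One branch shown.) All branches close.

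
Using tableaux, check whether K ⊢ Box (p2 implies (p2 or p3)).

Valid in K

Tableau for the negation not Box (p2 implies (p2 or p3)):
1. not Box (p2 implies (p2 or p3)), 0
2. not (p2 implies (p2 or p3)), 1
3. p2, 1
4. not (p2 or p3), 1
5. not p2, 1
6. not p3, 1
Accessibility: 0R1
Branch closes: p2 and not p2 both at 1.
All branches of the negation close; one closing branch shown above.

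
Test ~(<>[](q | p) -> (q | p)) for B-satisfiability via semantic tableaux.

1. ~(<>[](q | p) -> (q | p)), u
2. <>[](q | p), u
3. ~(q | p), u
4. ~q, u
5. ~p, u
6. [](q | p), v
7. q | p, u
8. q | p, v
9. p, u
Accessibility: uRu, uRv, vRu, vRv
Branch closes: p and ~p both at u.
All branches of the tableau close; one closing branch shown above.

Unsatisfiable (every branch closes)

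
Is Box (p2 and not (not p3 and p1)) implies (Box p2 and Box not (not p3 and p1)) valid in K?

Tableau for the negation not (Box (p2 and not (not p3 and p1)) implies (Box p2 and Box not (not p3 and p1))):
1. not (Box (p2 and not (not p3 and p1)) implies (Box p2 and Box not (not p3 and p1))), 0
2. Box (p2 and not (not p3 and p1)), 0
3. not (Box p2 and Box not (not p3 and p1)), 0
4. not Box not (not p3 and p1), 0
5. not p3 and p1, 1
6. not p3, 1
7. p1, 1
8. p2 and not (not p3 and p1), 1
9. p2, 1
10. not (not p3 and p1), 1
11. not p1, 1
Accessibility: 0R1
Branch closes: p1 and not p1 both at 1.
Every branch of the negation's tableau closes; the branch above is one of them.

Yes, valid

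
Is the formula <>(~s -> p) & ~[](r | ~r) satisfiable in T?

1. <>(~s -> p) & ~[](r | ~r), u
2. <>(~s -> p), u
3. ~[](r | ~r), u
4. ~s -> p, v
5. p, v
6. ~(r | ~r), w
7. ~r, w
8. r, w
Accessibility: uRu, uRv, uRw, vRv, wRw
Branch closes: r and ~r both at w.
Every branch closes; the branch above is one of them.

No, unsatisfiable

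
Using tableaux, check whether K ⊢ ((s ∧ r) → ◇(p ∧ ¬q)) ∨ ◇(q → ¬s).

Not valid

Tableau for the negation ¬(((s ∧ r) → ◇(p ∧ ¬q)) ∨ ◇(q → ¬s)):
1. ¬(((s ∧ r) → ◇(p ∧ ¬q)) ∨ ◇(q → ¬s)), u
2. ¬((s ∧ r) → ◇(p ∧ ¬q)), u
3. ¬◇(q → ¬s), u
4. s ∧ r, u
5. ¬◇(p ∧ ¬q), u
6. s, u
7. r, u
The negation has an open branch (countermodel exists).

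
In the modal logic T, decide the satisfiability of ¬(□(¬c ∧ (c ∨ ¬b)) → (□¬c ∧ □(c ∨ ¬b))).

Unsatisfiable

1. ¬(□(¬c ∧ (c ∨ ¬b)) → (□¬c ∧ □(c ∨ ¬b))), 0
2. □(¬c ∧ (c ∨ ¬b)), 0   [¬→-rule on 1]
3. ¬(□¬c ∧ □(c ∨ ¬b)), 0   [¬→-rule on 1]
4. ¬c ∧ (c ∨ ¬b), 0   [□-rule on 2 via 0R0]
5. ¬c, 0   [∧-rule on 4]
6. c ∨ ¬b, 0   [∧-rule on 4]
7. ¬□(c ∨ ¬b), 0   [¬∧-rule on 3 (branches; this branch)]
8. ¬b, 0   [∨-rule on 6 (branches; this branch)]
9. ¬(c ∨ ¬b), 1   [¬□-rule on 7: fresh world 1, 0R1]
10. ¬c, 1   [¬∨-rule on 9]
11. b, 1   [¬∨-rule on 9]
12. ¬c ∧ (c ∨ ¬b), 1   [□-rule on 2 via 0R1]
13. c ∨ ¬b, 1   [∧-rule on 12]
14. ¬b, 1   [∨-rule on 13 (branches; this branch)]
Accessibility: 0R0, 0R1, 1R1
Branch closes: b and ¬b both at 1.
Every branch closes; the branch above is one of them.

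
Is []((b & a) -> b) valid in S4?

Valid

Tableau for the negation ~[]((b & a) -> b):
1. ~[]((b & a) -> b), u
2. ~((b & a) -> b), v
3. b & a, v
4. ~b, v
5. b, v
6. a, v
Accessibility: uRu, uRv, vRv
Branch closes: b and ~b both at v.
Every branch of the negation's tableau closes; the branch above is one of them.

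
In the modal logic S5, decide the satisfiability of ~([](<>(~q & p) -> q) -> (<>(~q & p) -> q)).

1. ~([](<>(~q & p) -> q) -> (<>(~q & p) -> q)), 0
2. [](<>(~q & p) -> q), 0   [~->-rule on 1]
3. ~(<>(~q & p) -> q), 0   [~->-rule on 1]
4. <>(~q & p), 0   [~->-rule on 3]
5. ~q, 0   [~->-rule on 3]
6. <>(~q & p) -> q, 0   [[]-rule on 2 via 0R0]
7. ~<>(~q & p), 0   [->-rule on 6 (branches; this branch)]
8. ~(~q & p), 0   [~<>-rule on 7 via 0R0]
9. ~p, 0   [~&-rule on 8 (branches; this branch)]
10. ~q & p, 1   [<>-rule on 4: fresh world 1, 0R1]
11. ~q, 1   [&-rule on 10]
12. p, 1   [&-rule on 10]
13. <>(~q & p) -> q, 1   [[]-rule on 2 via 0R1]
14. ~(~q & p), 1   [~<>-rule on 7 via 0R1]
15. ~<>(~q & p), 1   [->-rule on 13 (branches; this branch)]
16. ~p, 1   [~&-rule on 14 (branches; this branch)]
Accessibility: 0R0, 0R1, 1R0, 1R1
Branch closes: p and ~p both at 1.
(One branch shown.) All branches close.

No, unsatisfiable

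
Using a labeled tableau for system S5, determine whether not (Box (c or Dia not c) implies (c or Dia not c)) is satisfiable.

Unsatisfiable (every branch closes)

1. not (Box (c or Dia not c) implies (c or Dia not c)), 0
2. Box (c or Dia not c), 0
3. not (c or Dia not c), 0
4. not c, 0
5. not Dia not c, 0
6. c or Dia not c, 0
7. c, 0
Accessibility: 0R0
Branch closes: c and not c both at 0.
Every branch closes; the branch above is one of them.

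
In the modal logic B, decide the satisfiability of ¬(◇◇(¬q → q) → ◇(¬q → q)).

1. ¬(◇◇(¬q → q) → ◇(¬q → q)), w0
2. ◇◇(¬q → q), w0
3. ¬◇(¬q → q), w0
4. ¬(¬q → q), w0
5. ¬q, w0
6. ◇(¬q → q), w1
7. ¬(¬q → q), w1
8. ¬q, w1
9. ¬q → q, w2
10. q, w2
Accessibility: w0Rw0, w0Rw1, w1Rw0, w1Rw1, w1Rw2, w2Rw1, w2Rw2

Satisfiable (open branch found)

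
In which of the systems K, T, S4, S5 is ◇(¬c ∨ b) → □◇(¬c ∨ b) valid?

S5

S4-tableau for the negation ¬(◇(¬c ∨ b) → □◇(¬c ∨ b)):
1. ¬(◇(¬c ∨ b) → □◇(¬c ∨ b)), w0
2. ◇(¬c ∨ b), w0
3. ¬□◇(¬c ∨ b), w0
4. ¬c ∨ b, w1
5. b, w1
6. ¬◇(¬c ∨ b), w2
7. ¬(¬c ∨ b), w2
8. c, w2
9. ¬b, w2
Accessibility: w0Rw0, w0Rw1, w0Rw2, w1Rw1, w2Rw2
Complete open branch: countermodel on an S4-frame, so not valid in S4, nor in K, T (the same frame is also a K-frame and a T-frame).
S5-tableau for the negation ¬(◇(¬c ∨ b) → □◇(¬c ∨ b)):
1. ¬(◇(¬c ∨ b) → □◇(¬c ∨ b)), w0
2. ◇(¬c ∨ b), w0
3. ¬□◇(¬c ∨ b), w0
4. ¬c ∨ b, w1
5. b, w1
6. ¬◇(¬c ∨ b), w2
7. ¬(¬c ∨ b), w0
8. c, w0
9. ¬b, w0
10. ¬(¬c ∨ b), w1
11. c, w1
12. ¬b, w1
Accessibility: w0Rw0, w0Rw1, w0Rw2, w1Rw0, w1Rw1, w1Rw2, w2Rw0, w2Rw1, w2Rw2
Branch closes: b and ¬b both at w1.
Every branch closes (one shown): valid in S5.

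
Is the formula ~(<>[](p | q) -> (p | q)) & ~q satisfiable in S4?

Satisfiable

1. ~(<>[](p | q) -> (p | q)) & ~q, 0
2. ~(<>[](p | q) -> (p | q)), 0
3. ~q, 0
4. <>[](p | q), 0
5. ~(p | q), 0
6. ~p, 0
7. [](p | q), 1
8. p | q, 1
9. q, 1
Accessibility: 0R0, 0R1, 1R1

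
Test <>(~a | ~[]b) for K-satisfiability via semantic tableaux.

1. <>(~a | ~[]b), w0
2. ~a | ~[]b, w1
3. ~[]b, w1
4. ~b, w2
Accessibility: w0Rw1, w1Rw2

Satisfiable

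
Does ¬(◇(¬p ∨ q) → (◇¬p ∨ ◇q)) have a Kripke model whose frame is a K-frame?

1. ¬(◇(¬p ∨ q) → (◇¬p ∨ ◇q)), u
2. ◇(¬p ∨ q), u
3. ¬(◇¬p ∨ ◇q), u
4. ¬◇¬p, u
5. ¬◇q, u
6. ¬p ∨ q, v
7. p, v
8. ¬q, v
9. q, v
Accessibility: uRv
Branch closes: q and ¬q both at v.
Every branch closes; the branch above is one of them.

Unsatisfiable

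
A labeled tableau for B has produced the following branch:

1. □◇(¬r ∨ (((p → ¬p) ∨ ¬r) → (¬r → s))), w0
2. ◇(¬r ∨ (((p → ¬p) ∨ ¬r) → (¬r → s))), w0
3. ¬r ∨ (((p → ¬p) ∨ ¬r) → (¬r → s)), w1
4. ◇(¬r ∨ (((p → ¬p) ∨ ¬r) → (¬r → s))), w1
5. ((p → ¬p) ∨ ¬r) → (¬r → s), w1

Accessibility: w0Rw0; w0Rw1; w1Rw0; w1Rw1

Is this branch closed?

No world carries both an atom and its negation.

Open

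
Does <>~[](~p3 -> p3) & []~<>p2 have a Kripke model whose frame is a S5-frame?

1. <>~[](~p3 -> p3) & []~<>p2, w0
2. <>~[](~p3 -> p3), w0
3. []~<>p2, w0
4. ~<>p2, w0
5. ~p2, w0
6. ~[](~p3 -> p3), w1
7. ~<>p2, w1
8. ~p2, w1
9. ~(~p3 -> p3), w2
10. ~p3, w2
11. ~<>p2, w2
12. ~p2, w2
Accessibility: w0Rw0, w0Rw1, w0Rw2, w1Rw0, w1Rw1, w1Rw2, w2Rw0, w2Rw1, w2Rw2

Satisfiable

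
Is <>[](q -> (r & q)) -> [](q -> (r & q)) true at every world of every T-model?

Not valid

Tableau for the negation ~(<>[](q -> (r & q)) -> [](q -> (r & q))):
1. ~(<>[](q -> (r & q)) -> [](q -> (r & q))), u
2. <>[](q -> (r & q)), u   [~->-rule on 1]
3. ~[](q -> (r & q)), u   [~->-rule on 1]
4. [](q -> (r & q)), v   [<>-rule on 2: fresh world v, uRv]
5. q -> (r & q), v   [[]-rule on 4 via vRv]
6. r & q, v   [->-rule on 5 (branches; this branch)]
7. r, v   [&-rule on 6]
8. q, v   [&-rule on 6]
9. ~(q -> (r & q)), w   [~[]-rule on 3: fresh world w, uRw]
10. q, w   [~->-rule on 9]
11. ~(r & q), w   [~->-rule on 9]
12. ~r, w   [~&-rule on 11 (branches; this branch)]
Accessibility: uRu, uRv, uRw, vRv, wRw
The negation has an open branch (countermodel exists).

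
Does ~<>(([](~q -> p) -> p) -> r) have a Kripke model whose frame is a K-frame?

1. ~<>(([](~q -> p) -> p) -> r), 0

Satisfiable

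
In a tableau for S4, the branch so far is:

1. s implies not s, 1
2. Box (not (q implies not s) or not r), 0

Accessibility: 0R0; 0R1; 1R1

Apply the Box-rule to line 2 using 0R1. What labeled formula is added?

not (q implies not s) or not r, 1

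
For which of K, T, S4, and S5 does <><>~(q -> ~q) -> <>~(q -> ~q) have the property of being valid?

S4, S5

T-tableau for the negation ~(<><>~(q -> ~q) -> <>~(q -> ~q)):
1. ~(<><>~(q -> ~q) -> <>~(q -> ~q)), 0
2. <><>~(q -> ~q), 0
3. ~<>~(q -> ~q), 0
4. q -> ~q, 0
5. ~q, 0
6. <>~(q -> ~q), 1
7. q -> ~q, 1
8. ~q, 1
9. ~(q -> ~q), 2
10. q, 2
Accessibility: 0R0, 0R1, 1R1, 1R2, 2R2
Complete open branch: countermodel on a T-frame, so not valid in T, nor in K (the same frame is also a K-frame).
S4-tableau for the negation ~(<><>~(q -> ~q) -> <>~(q -> ~q)):
1. ~(<><>~(q -> ~q) -> <>~(q -> ~q)), 0
2. <><>~(q -> ~q), 0
3. ~<>~(q -> ~q), 0
4. q -> ~q, 0
5. ~q, 0
6. <>~(q -> ~q), 1
7. q -> ~q, 1
8. ~q, 1
9. ~(q -> ~q), 2
10. q, 2
11. q -> ~q, 2
12. ~q, 2
Accessibility: 0R0, 0R1, 0R2, 1R1, 1R2, 2R2
Branch closes: q and ~q both at 2.
Every branch closes (one shown): valid in S4, hence also in S5 (every theorem of S4 is a theorem of S5).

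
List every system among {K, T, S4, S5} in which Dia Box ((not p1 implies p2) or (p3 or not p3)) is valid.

T-tableau for the negation not Dia Box ((not p1 implies p2) or (p3 or not p3)):
1. not Dia Box ((not p1 implies p2) or (p3 or not p3)), u
2. not Box ((not p1 implies p2) or (p3 or not p3)), u   [neg-Dia-rule on 1 via uRu]
3. not ((not p1 implies p2) or (p3 or not p3)), v   [neg-Box-rule on 2: fresh world v, uRv]
4. not (not p1 implies p2), v   [neg-or-rule on 3]
5. not (p3 or not p3), v   [neg-or-rule on 3]
6. not p1, v   [neg-implies-rule on 4]
7. not p2, v   [neg-implies-rule on 4]
8. not p3, v   [neg-or-rule on 5]
9. p3, v   [neg-or-rule on 5]
Accessibility: uRu, uRv, vRv
Branch closes: p3 and not p3 both at v.
Every branch closes (one shown): valid in T, hence also in S4, S5 (every theorem of T is a theorem of S4 and S5).
K-tableau for the negation not Dia Box ((not p1 implies p2) or (p3 or not p3)):
1. not Dia Box ((not p1 implies p2) or (p3 or not p3)), u
Complete open branch: countermodel on a K-frame, so not valid in K.

T, S4, S5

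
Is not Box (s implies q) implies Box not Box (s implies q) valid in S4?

Tableau for the negation not (not Box (s implies q) implies Box not Box (s implies q)):
1. not (not Box (s implies q) implies Box not Box (s implies q)), u
2. not Box (s implies q), u
3. not Box not Box (s implies q), u
4. not (s implies q), v
5. s, v
6. not q, v
7. Box (s implies q), w
8. s implies q, w
9. q, w
Accessibility: uRu, uRv, uRw, vRv, wRw
The negation has an open branch (countermodel exists).

No, not valid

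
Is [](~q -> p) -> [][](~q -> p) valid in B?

Tableau for the negation ~([](~q -> p) -> [][](~q -> p)):
1. ~([](~q -> p) -> [][](~q -> p)), w0
2. [](~q -> p), w0   [~->-rule on 1]
3. ~[][](~q -> p), w0   [~->-rule on 1]
4. ~q -> p, w0   [[]-rule on 2 via w0Rw0]
5. p, w0   [->-rule on 4 (branches; this branch)]
6. ~[](~q -> p), w1   [~[]-rule on 3: fresh world w1, w0Rw1]
7. ~q -> p, w1   [[]-rule on 2 via w0Rw1]
8. p, w1   [->-rule on 7 (branches; this branch)]
9. ~(~q -> p), w2   [~[]-rule on 6: fresh world w2, w1Rw2]
10. ~q, w2   [~->-rule on 9]
11. ~p, w2   [~->-rule on 9]
Accessibility: w0Rw0, w0Rw1, w1Rw0, w1Rw1, w1Rw2, w2Rw1, w2Rw2
The negation has an open branch (countermodel exists).

Invalid (countermodel exists)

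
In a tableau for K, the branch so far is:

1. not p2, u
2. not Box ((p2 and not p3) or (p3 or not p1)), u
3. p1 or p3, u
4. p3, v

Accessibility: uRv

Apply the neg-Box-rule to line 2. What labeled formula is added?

a fresh world w with uRw, and not ((p2 and not p3) or (p3 or not p1)) at w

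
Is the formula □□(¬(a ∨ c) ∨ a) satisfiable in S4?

Satisfiable (open branch found)

1. □□(¬(a ∨ c) ∨ a), 0
2. □(¬(a ∨ c) ∨ a), 0   [□-rule on 1 via 0R0]
3. ¬(a ∨ c) ∨ a, 0   [□-rule on 2 via 0R0]
4. a, 0   [∨-rule on 3 (branches; this branch)]
Accessibility: 0R0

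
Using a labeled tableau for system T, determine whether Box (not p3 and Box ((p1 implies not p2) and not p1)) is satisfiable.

Satisfiable (open branch found)

1. Box (not p3 and Box ((p1 implies not p2) and not p1)), w0
2. not p3 and Box ((p1 implies not p2) and not p1), w0   [Box-rule on 1 via w0Rw0]
3. not p3, w0   [and-rule on 2]
4. Box ((p1 implies not p2) and not p1), w0   [and-rule on 2]
5. (p1 implies not p2) and not p1, w0   [Box-rule on 4 via w0Rw0]
6. p1 implies not p2, w0   [and-rule on 5]
7. not p1, w0   [and-rule on 5]
8. not p2, w0   [implies-rule on 6 (branches; this branch)]
Accessibility: w0Rw0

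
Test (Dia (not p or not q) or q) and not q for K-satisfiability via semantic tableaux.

Satisfiable (open branch found)

1. (Dia (not p or not q) or q) and not q, 0
2. Dia (not p or not q) or q, 0
3. not q, 0
4. Dia (not p or not q), 0
5. not p or not q, 1
6. not q, 1
Accessibility: 0R1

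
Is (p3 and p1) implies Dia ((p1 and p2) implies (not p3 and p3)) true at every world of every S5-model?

Invalid (countermodel exists)

Tableau for the negation not ((p3 and p1) implies Dia ((p1 and p2) implies (not p3 and p3))):
1. not ((p3 and p1) implies Dia ((p1 and p2) implies (not p3 and p3))), u
2. p3 and p1, u
3. not Dia ((p1 and p2) implies (not p3 and p3)), u
4. p3, u
5. p1, u
6. not ((p1 and p2) implies (not p3 and p3)), u
7. p1 and p2, u
8. not (not p3 and p3), u
9. p2, u
Accessibility: uRu
The negation has an open branch (countermodel exists).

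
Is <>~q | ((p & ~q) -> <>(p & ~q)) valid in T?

Valid

Tableau for the negation ~(<>~q | ((p & ~q) -> <>(p & ~q))):
1. ~(<>~q | ((p & ~q) -> <>(p & ~q))), 0
2. ~<>~q, 0
3. ~((p & ~q) -> <>(p & ~q)), 0
4. p & ~q, 0
5. ~<>(p & ~q), 0
6. p, 0
7. ~q, 0
8. q, 0
Accessibility: 0R0
Branch closes: q and ~q both at 0.
Every branch of the negation's tableau closes; the branch above is one of them.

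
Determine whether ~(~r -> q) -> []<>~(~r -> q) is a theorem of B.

Valid

Tableau for the negation ~(~(~r -> q) -> []<>~(~r -> q)):
1. ~(~(~r -> q) -> []<>~(~r -> q)), u
2. ~(~r -> q), u
3. ~[]<>~(~r -> q), u
4. ~r, u
5. ~q, u
6. ~<>~(~r -> q), v
7. ~r -> q, u
8. ~r -> q, v
9. q, u
Accessibility: uRu, uRv, vRu, vRv
Branch closes: q and ~q both at u.
All branches of the negation close; one closing branch shown above.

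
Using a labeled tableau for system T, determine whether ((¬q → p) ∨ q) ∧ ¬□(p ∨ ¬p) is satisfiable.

No, unsatisfiable

1. ((¬q → p) ∨ q) ∧ ¬□(p ∨ ¬p), 0
2. (¬q → p) ∨ q, 0
3. ¬□(p ∨ ¬p), 0
4. ¬q → p, 0
5. p, 0
6. ¬(p ∨ ¬p), 1
7. ¬p, 1
8. p, 1
Accessibility: 0R0, 0R1, 1R1
Branch closes: p and ¬p both at 1.
(One branch shown.) All branches close.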